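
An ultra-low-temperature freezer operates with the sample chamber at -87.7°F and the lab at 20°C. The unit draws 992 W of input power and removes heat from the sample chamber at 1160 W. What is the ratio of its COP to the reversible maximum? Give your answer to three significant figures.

0.489

COP_actual = Q̇_C/Ẇ = 1160/992.0 = 1.169.
In absolute terms T_C = 206.65 K and T_H = 293.15 K, so ΔT = 86.50 K.
COP_Carnot = T_C/ΔT = 206.65/86.50 = 2.389.
η_II = COP_actual/COP_Carnot = 1.169/2.389 = 0.4895.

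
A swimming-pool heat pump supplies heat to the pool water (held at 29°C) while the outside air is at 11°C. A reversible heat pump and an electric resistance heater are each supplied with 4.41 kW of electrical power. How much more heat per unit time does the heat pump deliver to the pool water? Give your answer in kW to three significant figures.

69.6 kW

In absolute terms T_C = 284.15 K and T_H = 302.15 K, so ΔT = 18.00 K.
COP_Carnot = T_H/ΔT = 302.15/18.00 = 16.79.
The heat pump delivers Q̇_H = COP × Ẇ = 74.03 kW; the resistance heater delivers Ẇ = 4.410 kW.
Extra = (COP − 1)·Ẇ = 69.62 kW.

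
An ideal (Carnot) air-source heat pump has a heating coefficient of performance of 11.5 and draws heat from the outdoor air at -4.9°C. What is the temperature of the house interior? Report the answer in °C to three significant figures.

20.6 °C

COP_HP = T_H/(T_H − T_C) rearranges to T_H = COP·T_C/(COP − 1).
With T_C = 268.25 K, T_H = 11.5 × 268.25/10.50 = 293.80 K.
Converting, 293.80 K = 20.65°C.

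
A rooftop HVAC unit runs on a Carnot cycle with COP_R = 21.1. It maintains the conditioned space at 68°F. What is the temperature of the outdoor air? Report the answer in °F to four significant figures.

93.01 °F

COP_R = T_C/(T_H − T_C) gives T_H − T_C = T_C/COP.
With T_C = 293.15 K, T_H = 293.15 × (1 + 1/21.1) = 307.04 K.
Converting, 307.04 K = 93.01°F.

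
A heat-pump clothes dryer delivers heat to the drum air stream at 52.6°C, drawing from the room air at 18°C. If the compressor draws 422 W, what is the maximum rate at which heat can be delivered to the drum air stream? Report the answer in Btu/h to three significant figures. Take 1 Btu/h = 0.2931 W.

13600 Btu/h

In absolute terms T_C = 291.15 K and T_H = 325.75 K, so ΔT = 34.60 K.
COP_Carnot = T_H/ΔT = 325.75/34.60 = 9.415.
Q̇_max = COP_Carnot × Ẇ = 9.415 × 422.0 W = 3973 W = 13560 Btu/h.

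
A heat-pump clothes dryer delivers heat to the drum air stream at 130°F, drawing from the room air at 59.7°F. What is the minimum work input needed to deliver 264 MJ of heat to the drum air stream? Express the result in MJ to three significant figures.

31.5 MJ

In absolute terms T_C = 288.54 K and T_H = 327.59 K, so ΔT = 39.06 K.
The reversible limit is COP_HP = T_H/ΔT = 8.388, so W_min = Q_H/COP = Q_H·ΔT/T_H.
W_min = 264.0 × 39.06/327.59 = 31.47 MJ.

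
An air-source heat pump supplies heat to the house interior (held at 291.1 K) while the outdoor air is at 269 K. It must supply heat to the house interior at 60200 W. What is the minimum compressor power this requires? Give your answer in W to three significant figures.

The reservoir spacing is ΔT = 291.1 − 269 = 22.10 K.
COP_Carnot = T_H/ΔT = 291.10/22.10 = 13.17.
Ẇ_min = Q̇/COP_Carnot = 60200/13.17 = 4570 W.

4570 W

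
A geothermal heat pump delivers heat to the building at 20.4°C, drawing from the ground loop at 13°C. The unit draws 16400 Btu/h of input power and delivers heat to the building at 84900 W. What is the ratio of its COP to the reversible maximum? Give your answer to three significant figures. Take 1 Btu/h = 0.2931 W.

0.445

Converting, Q̇_H = 84900 W = 289700 Btu/h, so COP_actual = Q̇_H/Ẇ = 289700/16400 = 17.66.
In absolute terms T_C = 286.15 K and T_H = 293.55 K, so ΔT = 7.400 K.
COP_Carnot = T_H/ΔT = 293.55/7.400 = 39.67.
η_II = COP_actual/COP_Carnot = 17.66/39.67 = 0.4452.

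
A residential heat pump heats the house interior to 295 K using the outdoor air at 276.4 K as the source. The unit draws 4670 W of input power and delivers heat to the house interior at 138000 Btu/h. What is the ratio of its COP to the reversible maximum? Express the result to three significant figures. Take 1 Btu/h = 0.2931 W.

0.546

Converting, Q̇_H = 138000 Btu/h = 40450 W, so COP_actual = Q̇_H/Ẇ = 40450/4670 = 8.661.
The reservoir spacing is ΔT = 295 − 276.4 = 18.60 K.
COP_Carnot = T_H/ΔT = 295.00/18.60 = 15.86.
η_II = COP_actual/COP_Carnot = 8.661/15.86 = 0.5461.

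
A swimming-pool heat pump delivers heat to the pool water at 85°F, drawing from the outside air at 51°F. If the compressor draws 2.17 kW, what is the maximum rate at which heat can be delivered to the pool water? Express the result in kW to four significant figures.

34.76 kW

In absolute terms T_C = 283.71 K and T_H = 302.59 K, so ΔT = 18.89 K.
COP_Carnot = T_H/ΔT = 302.59/18.89 = 16.02.
Q̇_max = COP_Carnot × Ẇ = 16.02 × 2.170 kW = 34.76 kW.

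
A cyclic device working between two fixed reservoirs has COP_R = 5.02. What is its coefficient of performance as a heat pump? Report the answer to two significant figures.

The first law on one cycle gives Q_H = Q_C + W, so Q_H/W = Q_C/W + 1.
COP_HP = COP_R + 1 = 5.02 + 1 = 6.02.

6.0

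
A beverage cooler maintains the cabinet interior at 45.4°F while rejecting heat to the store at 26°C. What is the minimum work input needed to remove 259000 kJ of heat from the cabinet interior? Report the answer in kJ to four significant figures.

In absolute terms T_C = 280.59 K and T_H = 299.15 K, so ΔT = 18.56 K.
The reversible limit is COP_R = T_C/ΔT = 15.12, so W_min = Q_C/COP = Q_C·ΔT/T_C.
W_min = 259000 × 18.56/280.59 = 17130 kJ.

17130 kJ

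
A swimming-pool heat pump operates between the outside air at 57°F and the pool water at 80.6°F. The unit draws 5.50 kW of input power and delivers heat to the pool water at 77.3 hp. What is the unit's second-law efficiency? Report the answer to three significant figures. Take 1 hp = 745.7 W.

0.458

Converting, Q̇_H = 77.30 hp = 57.64 kW, so COP_actual = Q̇_H/Ẇ = 57.64/5.500 = 10.48.
In absolute terms T_C = 287.04 K and T_H = 300.15 K, so ΔT = 13.11 K.
COP_Carnot = T_H/ΔT = 300.15/13.11 = 22.89.
η_II = COP_actual/COP_Carnot = 10.48/22.89 = 0.4578.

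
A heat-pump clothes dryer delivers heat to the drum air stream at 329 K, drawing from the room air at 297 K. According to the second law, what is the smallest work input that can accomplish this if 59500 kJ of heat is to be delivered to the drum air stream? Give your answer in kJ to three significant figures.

5790 kJ

The reservoir spacing is ΔT = 329 − 297 = 32.00 K.
The reversible limit is COP_HP = T_H/ΔT = 10.28, so W_min = Q_H/COP = Q_H·ΔT/T_H.
W_min = 59500 × 32.00/329.00 = 5787 kJ.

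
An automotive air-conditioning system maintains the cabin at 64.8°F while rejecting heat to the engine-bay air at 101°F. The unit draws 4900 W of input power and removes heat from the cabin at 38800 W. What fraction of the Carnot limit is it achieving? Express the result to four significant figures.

COP_actual = Q̇_C/Ẇ = 38800/4900 = 7.918.
In absolute terms T_C = 291.37 K and T_H = 311.48 K, so ΔT = 20.11 K.
COP_Carnot = T_C/ΔT = 291.37/20.11 = 14.49.
η_II = COP_actual/COP_Carnot = 7.918/14.49 = 0.5465.

0.5465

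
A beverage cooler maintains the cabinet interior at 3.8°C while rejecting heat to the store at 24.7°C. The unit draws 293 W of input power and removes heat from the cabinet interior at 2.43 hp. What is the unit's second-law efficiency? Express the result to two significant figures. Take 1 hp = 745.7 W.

0.47

Converting, Q̇_C = 2.430 hp = 1812 W, so COP_actual = Q̇_C/Ẇ = 1812/293.0 = 6.184.
In absolute terms T_C = 276.95 K and T_H = 297.85 K, so ΔT = 20.90 K.
COP_Carnot = T_C/ΔT = 276.95/20.90 = 13.25.
η_II = COP_actual/COP_Carnot = 6.184/13.25 = 0.4667.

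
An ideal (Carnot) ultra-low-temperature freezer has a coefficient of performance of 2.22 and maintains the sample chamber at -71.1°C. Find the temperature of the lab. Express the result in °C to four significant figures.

19.91 °C

COP_R = T_C/(T_H − T_C) gives T_H − T_C = T_C/COP.
With T_C = 202.05 K, T_H = 202.05 × (1 + 1/2.22) = 293.06 K.
Converting, 293.06 K = 19.91°C.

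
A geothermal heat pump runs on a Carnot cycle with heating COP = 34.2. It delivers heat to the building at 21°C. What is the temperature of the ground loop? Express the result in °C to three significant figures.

COP_HP = T_H/(T_H − T_C) gives T_H − T_C = T_H/COP.
With T_H = 294.15 K, T_C = 294.15 × (1 − 1/34.2) = 285.55 K.
Converting, 285.55 K = 12.40°C.

12.4 °C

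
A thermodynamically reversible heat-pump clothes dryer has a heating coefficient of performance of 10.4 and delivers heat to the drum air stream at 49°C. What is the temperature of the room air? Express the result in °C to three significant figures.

18.0 °C

COP_HP = T_H/(T_H − T_C) gives T_H − T_C = T_H/COP.
With T_H = 322.15 K, T_C = 322.15 × (1 − 1/10.4) = 291.17 K.
Converting, 291.17 K = 18.02°C.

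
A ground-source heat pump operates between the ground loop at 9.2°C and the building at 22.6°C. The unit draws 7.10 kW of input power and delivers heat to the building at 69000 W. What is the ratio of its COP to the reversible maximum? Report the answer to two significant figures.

Converting, Q̇_H = 69000 W = 69.00 kW, so COP_actual = Q̇_H/Ẇ = 69.00/7.100 = 9.718.
In absolute terms T_C = 282.35 K and T_H = 295.75 K, so ΔT = 13.40 K.
COP_Carnot = T_H/ΔT = 295.75/13.40 = 22.07.
η_II = COP_actual/COP_Carnot = 9.718/22.07 = 0.4403.

0.44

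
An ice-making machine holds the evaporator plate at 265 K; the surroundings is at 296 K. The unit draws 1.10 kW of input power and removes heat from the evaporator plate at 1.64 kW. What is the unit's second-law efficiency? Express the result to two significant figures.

0.17

COP_actual = Q̇_C/Ẇ = 1.640/1.100 = 1.491.
The reservoir spacing is ΔT = 296 − 265 = 31.00 K.
COP_Carnot = T_C/ΔT = 265.00/31.00 = 8.548.
η_II = COP_actual/COP_Carnot = 1.491/8.548 = 0.1744.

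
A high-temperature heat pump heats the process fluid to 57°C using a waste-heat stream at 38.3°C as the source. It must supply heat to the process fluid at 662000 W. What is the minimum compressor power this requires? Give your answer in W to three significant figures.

In absolute terms T_C = 311.45 K and T_H = 330.15 K, so ΔT = 18.70 K.
COP_Carnot = T_H/ΔT = 330.15/18.70 = 17.66.
Ẇ_min = Q̇/COP_Carnot = 662000/17.66 = 37500 W.

37500 W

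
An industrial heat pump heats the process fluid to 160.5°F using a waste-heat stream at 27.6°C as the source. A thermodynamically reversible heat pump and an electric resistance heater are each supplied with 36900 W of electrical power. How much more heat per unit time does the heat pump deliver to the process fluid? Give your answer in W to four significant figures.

253400 W

In absolute terms T_C = 300.75 K and T_H = 344.54 K, so ΔT = 43.79 K.
COP_Carnot = T_H/ΔT = 344.54/43.79 = 7.868.
The heat pump delivers Q̇_H = COP × Ẇ = 290300 W; the resistance heater delivers Ẇ = 36900 W.
Extra = (COP − 1)·Ẇ = 253400 W.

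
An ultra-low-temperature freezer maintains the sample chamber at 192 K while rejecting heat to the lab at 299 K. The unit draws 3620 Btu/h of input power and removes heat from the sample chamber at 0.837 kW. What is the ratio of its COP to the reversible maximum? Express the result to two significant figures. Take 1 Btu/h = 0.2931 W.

0.44

Converting, Q̇_C = 0.8370 kW = 2856 Btu/h, so COP_actual = Q̇_C/Ẇ = 2856/3620 = 0.7889.
The reservoir spacing is ΔT = 299 − 192 = 107.0 K.
COP_Carnot = T_C/ΔT = 192.00/107.0 = 1.794.
η_II = COP_actual/COP_Carnot = 0.7889/1.794 = 0.4396.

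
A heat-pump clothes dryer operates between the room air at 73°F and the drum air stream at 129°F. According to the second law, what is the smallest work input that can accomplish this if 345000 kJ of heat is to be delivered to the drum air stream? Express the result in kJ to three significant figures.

In absolute terms T_C = 295.93 K and T_H = 327.04 K, so ΔT = 31.11 K.
The reversible limit is COP_HP = T_H/ΔT = 10.51, so W_min = Q_H/COP = Q_H·ΔT/T_H.
W_min = 345000 × 31.11/327.04 = 32820 kJ.

32800 kJ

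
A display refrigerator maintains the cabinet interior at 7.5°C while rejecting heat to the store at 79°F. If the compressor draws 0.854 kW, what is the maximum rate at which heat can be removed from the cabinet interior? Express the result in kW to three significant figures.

In absolute terms T_C = 280.65 K and T_H = 299.26 K, so ΔT = 18.61 K.
COP_Carnot = T_C/ΔT = 280.65/18.61 = 15.08.
Q̇_max = COP_Carnot × Ẇ = 15.08 × 0.8540 kW = 12.88 kW.

12.9 kW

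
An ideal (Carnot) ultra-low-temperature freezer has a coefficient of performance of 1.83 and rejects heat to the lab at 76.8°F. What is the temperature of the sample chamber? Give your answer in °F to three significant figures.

-113 °F

For a Carnot refrigerator COP_R = T_C/(T_H − T_C), so T_C = COP·T_H/(1 + COP).
With T_H = 298.04 K, T_C = 1.83 × 298.04/2.830 = 192.72 K.
Converting, 192.72 K = -112.77°F.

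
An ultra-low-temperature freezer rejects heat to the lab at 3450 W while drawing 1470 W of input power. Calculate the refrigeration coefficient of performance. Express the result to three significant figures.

1.35

The first law gives Q̇_H = Q̇_C + Ẇ, so the three rates are Q̇_C = 1980, Q̇_H = 3450, Ẇ = 1470 W.
COP_R = Q̇_C/Ẇ = 1980/1470 = 1.347.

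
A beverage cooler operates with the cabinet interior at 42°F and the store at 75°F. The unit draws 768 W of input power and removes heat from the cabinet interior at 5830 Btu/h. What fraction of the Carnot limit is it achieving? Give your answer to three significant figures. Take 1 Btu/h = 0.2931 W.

Converting, Q̇_C = 5830 Btu/h = 1709 W, so COP_actual = Q̇_C/Ẇ = 1709/768.0 = 2.225.
In absolute terms T_C = 278.71 K and T_H = 297.04 K, so ΔT = 18.33 K.
COP_Carnot = T_C/ΔT = 278.71/18.33 = 15.20.
η_II = COP_actual/COP_Carnot = 2.225/15.20 = 0.1464.

0.146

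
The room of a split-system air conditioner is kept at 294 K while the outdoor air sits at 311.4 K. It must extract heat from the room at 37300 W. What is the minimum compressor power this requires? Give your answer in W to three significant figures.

The reservoir spacing is ΔT = 311.4 − 294 = 17.40 K.
COP_Carnot = T_C/ΔT = 294.00/17.40 = 16.90.
Ẇ_min = Q̇/COP_Carnot = 37300/16.90 = 2208 W.

2210 W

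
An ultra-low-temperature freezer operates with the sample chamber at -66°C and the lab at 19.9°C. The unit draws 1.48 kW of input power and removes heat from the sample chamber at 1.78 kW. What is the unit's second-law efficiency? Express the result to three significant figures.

0.499

COP_actual = Q̇_C/Ẇ = 1.780/1.480 = 1.203.
In absolute terms T_C = 207.15 K and T_H = 293.05 K, so ΔT = 85.90 K.
COP_Carnot = T_C/ΔT = 207.15/85.90 = 2.412.
η_II = COP_actual/COP_Carnot = 1.203/2.412 = 0.4987.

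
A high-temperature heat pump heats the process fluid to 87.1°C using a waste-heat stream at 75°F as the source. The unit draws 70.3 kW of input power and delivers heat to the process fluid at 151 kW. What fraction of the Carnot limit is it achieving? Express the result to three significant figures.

0.377

COP_actual = Q̇_H/Ẇ = 151.0/70.30 = 2.148.
In absolute terms T_C = 297.04 K and T_H = 360.25 K, so ΔT = 63.21 K.
COP_Carnot = T_H/ΔT = 360.25/63.21 = 5.699.
η_II = COP_actual/COP_Carnot = 2.148/5.699 = 0.3769.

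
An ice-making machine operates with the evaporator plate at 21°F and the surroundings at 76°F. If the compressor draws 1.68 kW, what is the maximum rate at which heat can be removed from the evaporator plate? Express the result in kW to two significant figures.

In absolute terms T_C = 267.04 K and T_H = 297.59 K, so ΔT = 30.56 K.
COP_Carnot = T_C/ΔT = 267.04/30.56 = 8.739.
Q̇_max = COP_Carnot × Ẇ = 8.739 × 1.680 kW = 14.68 kW.

15 kW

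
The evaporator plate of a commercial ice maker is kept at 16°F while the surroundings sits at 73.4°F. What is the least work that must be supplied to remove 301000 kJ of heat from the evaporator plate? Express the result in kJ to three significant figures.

In absolute terms T_C = 264.26 K and T_H = 296.15 K, so ΔT = 31.89 K.
The reversible limit is COP_R = T_C/ΔT = 8.287, so W_min = Q_C/COP = Q_C·ΔT/T_C.
W_min = 301000 × 31.89/264.26 = 36320 kJ.

36300 kJ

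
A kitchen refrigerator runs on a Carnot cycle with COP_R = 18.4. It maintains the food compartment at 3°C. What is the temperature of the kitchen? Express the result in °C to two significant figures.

18 °C

COP_R = T_C/(T_H − T_C) gives T_H − T_C = T_C/COP.
With T_C = 276.15 K, T_H = 276.15 × (1 + 1/18.4) = 291.16 K.
Converting, 291.16 K = 18.01°C.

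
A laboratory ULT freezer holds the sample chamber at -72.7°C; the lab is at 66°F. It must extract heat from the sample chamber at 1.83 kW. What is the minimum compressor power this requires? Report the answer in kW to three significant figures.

In absolute terms T_C = 200.45 K and T_H = 292.04 K, so ΔT = 91.59 K.
COP_Carnot = T_C/ΔT = 200.45/91.59 = 2.189.
Ẇ_min = Q̇/COP_Carnot = 1.830/2.189 = 0.8362 kW.

0.836 kW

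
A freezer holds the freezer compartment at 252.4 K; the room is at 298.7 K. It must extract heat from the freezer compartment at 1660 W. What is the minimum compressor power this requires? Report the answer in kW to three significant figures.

The reservoir spacing is ΔT = 298.7 − 252.4 = 46.30 K.
COP_Carnot = T_C/ΔT = 252.40/46.30 = 5.451.
Ẇ_min = Q̇/COP_Carnot = 1660/5.451 = 304.5 W = 0.3045 kW.

0.305 kW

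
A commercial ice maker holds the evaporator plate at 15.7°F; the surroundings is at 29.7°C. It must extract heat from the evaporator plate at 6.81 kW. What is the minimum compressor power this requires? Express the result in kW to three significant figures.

In absolute terms T_C = 264.09 K and T_H = 302.85 K, so ΔT = 38.76 K.
COP_Carnot = T_C/ΔT = 264.09/38.76 = 6.814.
Ẇ_min = Q̇/COP_Carnot = 6.810/6.814 = 0.9994 kW.

0.999 kW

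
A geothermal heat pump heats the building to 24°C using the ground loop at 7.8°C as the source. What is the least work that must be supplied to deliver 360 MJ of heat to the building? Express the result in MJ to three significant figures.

In absolute terms T_C = 280.95 K and T_H = 297.15 K, so ΔT = 16.20 K.
The reversible limit is COP_HP = T_H/ΔT = 18.34, so W_min = Q_H/COP = Q_H·ΔT/T_H.
W_min = 360.0 × 16.20/297.15 = 19.63 MJ.

19.6 MJ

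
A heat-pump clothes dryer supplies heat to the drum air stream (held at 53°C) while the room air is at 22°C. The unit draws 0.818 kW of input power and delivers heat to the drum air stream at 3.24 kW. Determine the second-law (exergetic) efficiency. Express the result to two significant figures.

0.38

COP_actual = Q̇_H/Ẇ = 3.240/0.8180 = 3.961.
In absolute terms T_C = 295.15 K and T_H = 326.15 K, so ΔT = 31.00 K.
COP_Carnot = T_H/ΔT = 326.15/31.00 = 10.52.
η_II = COP_actual/COP_Carnot = 3.961/10.52 = 0.3765.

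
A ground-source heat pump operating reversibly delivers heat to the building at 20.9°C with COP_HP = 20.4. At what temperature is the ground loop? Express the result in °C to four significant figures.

6.486 °C

COP_HP = T_H/(T_H − T_C) gives T_H − T_C = T_H/COP.
With T_H = 294.05 K, T_C = 294.05 × (1 − 1/20.4) = 279.64 K.
Converting, 279.64 K = 6.49°C.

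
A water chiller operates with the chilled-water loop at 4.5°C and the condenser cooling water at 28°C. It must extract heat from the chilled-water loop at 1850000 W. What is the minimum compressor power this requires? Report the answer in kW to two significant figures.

In absolute terms T_C = 277.65 K and T_H = 301.15 K, so ΔT = 23.50 K.
COP_Carnot = T_C/ΔT = 277.65/23.50 = 11.81.
Ẇ_min = Q̇/COP_Carnot = 1850000/11.81 = 156600 W = 156.6 kW.

160 kW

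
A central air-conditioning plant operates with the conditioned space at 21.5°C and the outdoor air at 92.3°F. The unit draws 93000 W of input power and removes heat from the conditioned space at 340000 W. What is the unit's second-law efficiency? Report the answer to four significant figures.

0.1489

COP_actual = Q̇_C/Ẇ = 340000/93000 = 3.656.
In absolute terms T_C = 294.65 K and T_H = 306.65 K, so ΔT = 12.00 K.
COP_Carnot = T_C/ΔT = 294.65/12.00 = 24.55.
η_II = COP_actual/COP_Carnot = 3.656/24.55 = 0.1489.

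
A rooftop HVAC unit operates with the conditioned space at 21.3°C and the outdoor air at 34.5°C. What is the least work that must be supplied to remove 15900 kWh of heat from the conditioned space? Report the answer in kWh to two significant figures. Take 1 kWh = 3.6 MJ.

In absolute terms T_C = 294.45 K and T_H = 307.65 K, so ΔT = 13.20 K.
The reversible limit is COP_R = T_C/ΔT = 22.31, so W_min = Q_C/COP = Q_C·ΔT/T_C.
W_min = 15900 × 13.20/294.45 = 712.8 kWh.

710 kWh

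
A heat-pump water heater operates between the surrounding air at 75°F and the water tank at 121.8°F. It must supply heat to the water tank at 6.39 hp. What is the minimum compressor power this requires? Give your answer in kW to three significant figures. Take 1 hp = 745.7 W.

0.384 kW

In absolute terms T_C = 297.04 K and T_H = 323.04 K, so ΔT = 26.00 K.
COP_Carnot = T_H/ΔT = 323.04/26.00 = 12.42.
Ẇ_min = Q̇/COP_Carnot = 6.390/12.42 = 0.5143 hp = 0.3835 kW.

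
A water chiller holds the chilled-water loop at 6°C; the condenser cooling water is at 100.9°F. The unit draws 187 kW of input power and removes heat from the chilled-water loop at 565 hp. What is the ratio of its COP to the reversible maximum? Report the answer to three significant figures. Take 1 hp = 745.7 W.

0.261

Converting, Q̇_C = 565.0 hp = 421.3 kW, so COP_actual = Q̇_C/Ẇ = 421.3/187.0 = 2.253.
In absolute terms T_C = 279.15 K and T_H = 311.43 K, so ΔT = 32.28 K.
COP_Carnot = T_C/ΔT = 279.15/32.28 = 8.648.
η_II = COP_actual/COP_Carnot = 2.253/8.648 = 0.2605.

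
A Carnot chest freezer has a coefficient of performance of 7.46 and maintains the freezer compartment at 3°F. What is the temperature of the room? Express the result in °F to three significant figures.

65.0 °F

COP_R = T_C/(T_H − T_C) gives T_H − T_C = T_C/COP.
With T_C = 257.04 K, T_H = 257.04 × (1 + 1/7.46) = 291.49 K.
Converting, 291.49 K = 65.02°F.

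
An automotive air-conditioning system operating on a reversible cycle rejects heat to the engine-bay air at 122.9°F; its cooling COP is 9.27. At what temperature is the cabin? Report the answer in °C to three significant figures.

For a Carnot refrigerator COP_R = T_C/(T_H − T_C), so T_C = COP·T_H/(1 + COP).
With T_H = 323.65 K, T_C = 9.27 × 323.65/10.27 = 292.14 K.
Converting, 292.14 K = 18.99°C.

19.0 °C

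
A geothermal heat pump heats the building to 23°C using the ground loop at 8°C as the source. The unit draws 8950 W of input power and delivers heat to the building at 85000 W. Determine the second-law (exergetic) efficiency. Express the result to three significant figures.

COP_actual = Q̇_H/Ẇ = 85000/8950 = 9.497.
In absolute terms T_C = 281.15 K and T_H = 296.15 K, so ΔT = 15.00 K.
COP_Carnot = T_H/ΔT = 296.15/15.00 = 19.74.
η_II = COP_actual/COP_Carnot = 9.497/19.74 = 0.4810.

0.481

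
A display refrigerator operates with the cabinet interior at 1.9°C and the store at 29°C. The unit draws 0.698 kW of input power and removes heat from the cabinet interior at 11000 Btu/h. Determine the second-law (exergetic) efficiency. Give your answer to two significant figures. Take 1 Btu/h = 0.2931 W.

0.46

Converting, Q̇_C = 11000 Btu/h = 3.224 kW, so COP_actual = Q̇_C/Ẇ = 3.224/0.6980 = 4.619.
In absolute terms T_C = 275.05 K and T_H = 302.15 K, so ΔT = 27.10 K.
COP_Carnot = T_C/ΔT = 275.05/27.10 = 10.15.
η_II = COP_actual/COP_Carnot = 4.619/10.15 = 0.4551.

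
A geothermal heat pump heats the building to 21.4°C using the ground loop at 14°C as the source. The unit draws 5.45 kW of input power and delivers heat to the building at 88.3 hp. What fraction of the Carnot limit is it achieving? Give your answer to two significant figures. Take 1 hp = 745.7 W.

Converting, Q̇_H = 88.30 hp = 65.85 kW, so COP_actual = Q̇_H/Ẇ = 65.85/5.450 = 12.08.
In absolute terms T_C = 287.15 K and T_H = 294.55 K, so ΔT = 7.400 K.
COP_Carnot = T_H/ΔT = 294.55/7.400 = 39.80.
η_II = COP_actual/COP_Carnot = 12.08/39.80 = 0.3035.

0.30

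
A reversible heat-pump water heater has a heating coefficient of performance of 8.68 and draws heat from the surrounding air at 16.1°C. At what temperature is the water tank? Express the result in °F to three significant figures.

COP_HP = T_H/(T_H − T_C) rearranges to T_H = COP·T_C/(COP − 1).
With T_C = 289.25 K, T_H = 8.68 × 289.25/7.680 = 326.91 K.
Converting, 326.91 K = 128.77°F.

129 °F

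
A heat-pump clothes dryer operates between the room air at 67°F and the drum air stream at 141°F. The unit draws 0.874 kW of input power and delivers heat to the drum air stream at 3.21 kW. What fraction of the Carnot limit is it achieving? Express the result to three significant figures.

COP_actual = Q̇_H/Ẇ = 3.210/0.8740 = 3.673.
In absolute terms T_C = 292.59 K and T_H = 333.71 K, so ΔT = 41.11 K.
COP_Carnot = T_H/ΔT = 333.71/41.11 = 8.117.
η_II = COP_actual/COP_Carnot = 3.673/8.117 = 0.4525.

0.452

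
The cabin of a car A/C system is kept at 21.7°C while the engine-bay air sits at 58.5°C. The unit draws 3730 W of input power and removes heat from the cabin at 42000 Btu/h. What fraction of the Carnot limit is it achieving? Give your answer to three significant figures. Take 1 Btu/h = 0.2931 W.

0.412

Converting, Q̇_C = 42000 Btu/h = 12310 W, so COP_actual = Q̇_C/Ẇ = 12310/3730 = 3.300.
In absolute terms T_C = 294.85 K and T_H = 331.65 K, so ΔT = 36.80 K.
COP_Carnot = T_C/ΔT = 294.85/36.80 = 8.012.
η_II = COP_actual/COP_Carnot = 3.300/8.012 = 0.4119.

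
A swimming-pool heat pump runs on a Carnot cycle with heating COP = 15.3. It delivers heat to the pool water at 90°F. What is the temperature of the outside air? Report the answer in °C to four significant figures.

COP_HP = T_H/(T_H − T_C) gives T_H − T_C = T_H/COP.
With T_H = 305.37 K, T_C = 305.37 × (1 − 1/15.3) = 285.41 K.
Converting, 285.41 K = 12.26°C.

12.26 °C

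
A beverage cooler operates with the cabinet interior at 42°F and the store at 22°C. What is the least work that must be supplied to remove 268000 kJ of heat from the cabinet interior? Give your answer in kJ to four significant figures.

15810 kJ

In absolute terms T_C = 278.71 K and T_H = 295.15 K, so ΔT = 16.44 K.
The reversible limit is COP_R = T_C/ΔT = 16.95, so W_min = Q_C/COP = Q_C·ΔT/T_C.
W_min = 268000 × 16.44/278.71 = 15810 kJ.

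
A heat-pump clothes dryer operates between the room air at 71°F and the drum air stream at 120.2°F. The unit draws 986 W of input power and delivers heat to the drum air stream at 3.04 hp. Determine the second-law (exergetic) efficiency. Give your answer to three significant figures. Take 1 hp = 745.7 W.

0.195

Converting, Q̇_H = 3.040 hp = 2267 W, so COP_actual = Q̇_H/Ẇ = 2267/986.0 = 2.299.
In absolute terms T_C = 294.82 K and T_H = 322.15 K, so ΔT = 27.33 K.
COP_Carnot = T_H/ΔT = 322.15/27.33 = 11.79.
η_II = COP_actual/COP_Carnot = 2.299/11.79 = 0.1951.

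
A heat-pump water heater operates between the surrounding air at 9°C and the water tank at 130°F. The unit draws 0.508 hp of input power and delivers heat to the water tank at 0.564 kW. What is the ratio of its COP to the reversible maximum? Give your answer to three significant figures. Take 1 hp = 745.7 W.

Converting, Q̇_H = 0.5640 kW = 0.7563 hp, so COP_actual = Q̇_H/Ẇ = 0.7563/0.5080 = 1.489.
In absolute terms T_C = 282.15 K and T_H = 327.59 K, so ΔT = 45.44 K.
COP_Carnot = T_H/ΔT = 327.59/45.44 = 7.209.
η_II = COP_actual/COP_Carnot = 1.489/7.209 = 0.2065.

0.207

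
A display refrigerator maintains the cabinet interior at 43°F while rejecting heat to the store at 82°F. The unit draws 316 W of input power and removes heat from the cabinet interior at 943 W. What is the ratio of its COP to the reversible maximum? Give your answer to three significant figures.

0.232

COP_actual = Q̇_C/Ẇ = 943.0/316.0 = 2.984.
In absolute terms T_C = 279.26 K and T_H = 300.93 K, so ΔT = 21.67 K.
COP_Carnot = T_C/ΔT = 279.26/21.67 = 12.89.
η_II = COP_actual/COP_Carnot = 2.984/12.89 = 0.2315.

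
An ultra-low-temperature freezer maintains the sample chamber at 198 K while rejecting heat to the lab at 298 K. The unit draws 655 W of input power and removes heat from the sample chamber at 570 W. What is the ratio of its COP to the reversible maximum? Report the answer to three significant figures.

0.440

COP_actual = Q̇_C/Ẇ = 570.0/655.0 = 0.8702.
The reservoir spacing is ΔT = 298 − 198 = 100.0 K.
COP_Carnot = T_C/ΔT = 198.00/100.0 = 1.980.
η_II = COP_actual/COP_Carnot = 0.8702/1.980 = 0.4395.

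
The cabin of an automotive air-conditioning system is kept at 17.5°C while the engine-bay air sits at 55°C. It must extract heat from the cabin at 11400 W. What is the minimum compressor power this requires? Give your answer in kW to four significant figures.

1.471 kW

In absolute terms T_C = 290.65 K and T_H = 328.15 K, so ΔT = 37.50 K.
COP_Carnot = T_C/ΔT = 290.65/37.50 = 7.751.
Ẇ_min = Q̇/COP_Carnot = 11400/7.751 = 1471 W = 1.471 kW.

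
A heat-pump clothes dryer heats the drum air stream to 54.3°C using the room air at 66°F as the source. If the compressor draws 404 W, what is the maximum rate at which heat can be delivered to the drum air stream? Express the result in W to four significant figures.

3736 W

In absolute terms T_C = 292.04 K and T_H = 327.45 K, so ΔT = 35.41 K.
COP_Carnot = T_H/ΔT = 327.45/35.41 = 9.247.
Q̇_max = COP_Carnot × Ẇ = 9.247 × 404.0 W = 3736 W.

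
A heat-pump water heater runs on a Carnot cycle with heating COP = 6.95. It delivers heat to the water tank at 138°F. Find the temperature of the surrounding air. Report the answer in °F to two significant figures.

52 °F

COP_HP = T_H/(T_H − T_C) gives T_H − T_C = T_H/COP.
With T_H = 332.04 K, T_C = 332.04 × (1 − 1/6.95) = 284.26 K.
Converting, 284.26 K = 52.00°F.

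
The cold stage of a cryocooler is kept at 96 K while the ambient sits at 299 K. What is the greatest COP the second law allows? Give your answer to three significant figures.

0.473

The reservoir spacing is ΔT = 299 − 96 = 203.0 K.
For a reversible cycle, COP_Carnot = T_C/ΔT = 96.00/203.0 = 0.4729.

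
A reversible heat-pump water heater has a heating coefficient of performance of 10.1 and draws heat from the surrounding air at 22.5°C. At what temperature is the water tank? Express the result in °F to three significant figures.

131 °F

COP_HP = T_H/(T_H − T_C) rearranges to T_H = COP·T_C/(COP − 1).
With T_C = 295.65 K, T_H = 10.1 × 295.65/9.100 = 328.14 K.
Converting, 328.14 K = 130.98°F.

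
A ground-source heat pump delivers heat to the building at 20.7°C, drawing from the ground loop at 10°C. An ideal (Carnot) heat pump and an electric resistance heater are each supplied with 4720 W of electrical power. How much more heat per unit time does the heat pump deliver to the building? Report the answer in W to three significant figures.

In absolute terms T_C = 283.15 K and T_H = 293.85 K, so ΔT = 10.70 K.
COP_Carnot = T_H/ΔT = 293.85/10.70 = 27.46.
The heat pump delivers Q̇_H = COP × Ẇ = 129600 W; the resistance heater delivers Ẇ = 4720 W.
Extra = (COP − 1)·Ẇ = 124900 W.

125000 W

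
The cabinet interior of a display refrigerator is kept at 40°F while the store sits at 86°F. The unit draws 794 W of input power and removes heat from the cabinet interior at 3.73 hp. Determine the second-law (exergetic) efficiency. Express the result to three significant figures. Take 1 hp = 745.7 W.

0.322

Converting, Q̇_C = 3.730 hp = 2781 W, so COP_actual = Q̇_C/Ẇ = 2781/794.0 = 3.503.
In absolute terms T_C = 277.59 K and T_H = 303.15 K, so ΔT = 25.56 K.
COP_Carnot = T_C/ΔT = 277.59/25.56 = 10.86.
η_II = COP_actual/COP_Carnot = 3.503/10.86 = 0.3225.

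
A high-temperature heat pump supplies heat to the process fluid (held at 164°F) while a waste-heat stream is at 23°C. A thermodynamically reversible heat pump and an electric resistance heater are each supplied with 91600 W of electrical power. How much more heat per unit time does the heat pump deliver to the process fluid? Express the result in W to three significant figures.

539000 W

In absolute terms T_C = 296.15 K and T_H = 346.48 K, so ΔT = 50.33 K.
COP_Carnot = T_H/ΔT = 346.48/50.33 = 6.884.
The heat pump delivers Q̇_H = COP × Ẇ = 630600 W; the resistance heater delivers Ẇ = 91600 W.
Extra = (COP − 1)·Ẇ = 539000 W.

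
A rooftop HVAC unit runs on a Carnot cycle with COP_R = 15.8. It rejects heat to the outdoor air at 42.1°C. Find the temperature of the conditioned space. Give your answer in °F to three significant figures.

For a Carnot refrigerator COP_R = T_C/(T_H − T_C), so T_C = COP·T_H/(1 + COP).
With T_H = 315.25 K, T_C = 15.8 × 315.25/16.80 = 296.49 K.
Converting, 296.49 K = 74.00°F.

74.0 °F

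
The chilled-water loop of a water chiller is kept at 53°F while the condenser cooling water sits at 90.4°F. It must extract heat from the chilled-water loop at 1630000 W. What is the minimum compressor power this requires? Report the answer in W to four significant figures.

In absolute terms T_C = 284.82 K and T_H = 305.59 K, so ΔT = 20.78 K.
COP_Carnot = T_C/ΔT = 284.82/20.78 = 13.71.
Ẇ_min = Q̇/COP_Carnot = 1630000/13.71 = 118900 W.

118900 W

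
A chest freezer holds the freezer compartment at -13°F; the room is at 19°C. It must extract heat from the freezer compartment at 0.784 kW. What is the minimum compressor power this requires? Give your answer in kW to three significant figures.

In absolute terms T_C = 248.15 K and T_H = 292.15 K, so ΔT = 44.00 K.
COP_Carnot = T_C/ΔT = 248.15/44.00 = 5.640.
Ẇ_min = Q̇/COP_Carnot = 0.7840/5.640 = 0.1390 kW.

0.139 kW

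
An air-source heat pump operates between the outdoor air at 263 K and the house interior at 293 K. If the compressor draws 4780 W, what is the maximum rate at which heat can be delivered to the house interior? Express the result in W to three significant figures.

The reservoir spacing is ΔT = 293 − 263 = 30.00 K.
COP_Carnot = T_H/ΔT = 293.00/30.00 = 9.767.
Q̇_max = COP_Carnot × Ẇ = 9.767 × 4780 W = 46680 W.

46700 W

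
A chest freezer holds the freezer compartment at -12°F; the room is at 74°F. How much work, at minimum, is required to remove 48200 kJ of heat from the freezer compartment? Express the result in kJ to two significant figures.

In absolute terms T_C = 248.71 K and T_H = 296.48 K, so ΔT = 47.78 K.
The reversible limit is COP_R = T_C/ΔT = 5.205, so W_min = Q_C/COP = Q_C·ΔT/T_C.
W_min = 48200 × 47.78/248.71 = 9259 kJ.

9300 kJ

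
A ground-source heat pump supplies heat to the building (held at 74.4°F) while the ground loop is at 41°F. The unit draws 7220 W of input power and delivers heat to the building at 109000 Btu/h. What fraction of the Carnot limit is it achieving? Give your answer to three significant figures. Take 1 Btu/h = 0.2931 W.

Converting, Q̇_H = 109000 Btu/h = 31950 W, so COP_actual = Q̇_H/Ẇ = 31950/7220 = 4.425.
In absolute terms T_C = 278.15 K and T_H = 296.71 K, so ΔT = 18.56 K.
COP_Carnot = T_H/ΔT = 296.71/18.56 = 15.99.
η_II = COP_actual/COP_Carnot = 4.425/15.99 = 0.2767.

0.277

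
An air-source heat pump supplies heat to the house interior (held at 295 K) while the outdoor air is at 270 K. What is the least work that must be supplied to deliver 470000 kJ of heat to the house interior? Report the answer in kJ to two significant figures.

The reservoir spacing is ΔT = 295 − 270 = 25.00 K.
The reversible limit is COP_HP = T_H/ΔT = 11.80, so W_min = Q_H/COP = Q_H·ΔT/T_H.
W_min = 470000 × 25.00/295.00 = 39830 kJ.

40000 kJ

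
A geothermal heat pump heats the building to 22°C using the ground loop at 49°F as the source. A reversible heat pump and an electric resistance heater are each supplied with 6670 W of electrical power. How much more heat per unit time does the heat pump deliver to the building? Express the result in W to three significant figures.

In absolute terms T_C = 282.59 K and T_H = 295.15 K, so ΔT = 12.56 K.
COP_Carnot = T_H/ΔT = 295.15/12.56 = 23.51.
The heat pump delivers Q̇_H = COP × Ẇ = 156800 W; the resistance heater delivers Ẇ = 6670 W.
Extra = (COP − 1)·Ẇ = 150100 W.

150000 W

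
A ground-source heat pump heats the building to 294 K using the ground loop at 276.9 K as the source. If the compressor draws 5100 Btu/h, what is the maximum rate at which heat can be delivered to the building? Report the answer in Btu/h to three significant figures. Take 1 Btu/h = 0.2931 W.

87700 Btu/h

The reservoir spacing is ΔT = 294 − 276.9 = 17.10 K.
COP_Carnot = T_H/ΔT = 294.00/17.10 = 17.19.
Q̇_max = COP_Carnot × Ẇ = 17.19 × 5100 Btu/h = 87680 Btu/h.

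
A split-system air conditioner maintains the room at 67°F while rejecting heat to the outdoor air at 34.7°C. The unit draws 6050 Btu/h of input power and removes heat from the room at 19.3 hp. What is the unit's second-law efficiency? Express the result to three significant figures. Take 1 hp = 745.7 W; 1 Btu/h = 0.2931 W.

0.423

Converting, Q̇_C = 19.30 hp = 49100 Btu/h, so COP_actual = Q̇_C/Ẇ = 49100/6050 = 8.116.
In absolute terms T_C = 292.59 K and T_H = 307.85 K, so ΔT = 15.26 K.
COP_Carnot = T_C/ΔT = 292.59/15.26 = 19.18.
η_II = COP_actual/COP_Carnot = 8.116/19.18 = 0.4232.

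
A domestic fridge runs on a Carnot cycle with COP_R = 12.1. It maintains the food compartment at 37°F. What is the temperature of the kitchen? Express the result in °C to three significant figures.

COP_R = T_C/(T_H − T_C) gives T_H − T_C = T_C/COP.
With T_C = 275.93 K, T_H = 275.93 × (1 + 1/12.1) = 298.73 K.
Converting, 298.73 K = 25.58°C.

25.6 °C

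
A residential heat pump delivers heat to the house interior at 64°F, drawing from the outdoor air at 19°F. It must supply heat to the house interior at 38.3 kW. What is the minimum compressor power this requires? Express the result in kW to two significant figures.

3.3 kW

In absolute terms T_C = 265.93 K and T_H = 290.93 K, so ΔT = 25.00 K.
COP_Carnot = T_H/ΔT = 290.93/25.00 = 11.64.
Ẇ_min = Q̇/COP_Carnot = 38.30/11.64 = 3.291 kW.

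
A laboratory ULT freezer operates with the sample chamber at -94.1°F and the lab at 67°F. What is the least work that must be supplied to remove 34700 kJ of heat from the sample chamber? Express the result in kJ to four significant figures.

15290 kJ

In absolute terms T_C = 203.09 K and T_H = 292.59 K, so ΔT = 89.50 K.
The reversible limit is COP_R = T_C/ΔT = 2.269, so W_min = Q_C/COP = Q_C·ΔT/T_C.
W_min = 34700 × 89.50/203.09 = 15290 kJ.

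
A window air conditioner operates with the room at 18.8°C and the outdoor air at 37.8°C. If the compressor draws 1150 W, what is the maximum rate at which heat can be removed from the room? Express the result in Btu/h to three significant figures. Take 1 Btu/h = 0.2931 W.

In absolute terms T_C = 291.95 K and T_H = 310.95 K, so ΔT = 19.00 K.
COP_Carnot = T_C/ΔT = 291.95/19.00 = 15.37.
Q̇_max = COP_Carnot × Ẇ = 15.37 × 1150 W = 17670 W = 60290 Btu/h.

60300 Btu/h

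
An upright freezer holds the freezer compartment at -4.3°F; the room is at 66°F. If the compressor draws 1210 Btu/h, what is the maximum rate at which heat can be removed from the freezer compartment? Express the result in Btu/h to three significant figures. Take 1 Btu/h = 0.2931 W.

7840 Btu/h

In absolute terms T_C = 252.98 K and T_H = 292.04 K, so ΔT = 39.06 K.
COP_Carnot = T_C/ΔT = 252.98/39.06 = 6.478.
Q̇_max = COP_Carnot × Ẇ = 6.478 × 1210 Btu/h = 7838 Btu/h.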